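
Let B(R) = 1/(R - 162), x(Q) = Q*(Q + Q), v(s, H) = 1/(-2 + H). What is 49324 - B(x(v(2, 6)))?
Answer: 63874588/1295 ≈ 49324.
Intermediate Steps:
x(Q) = 2*Q**2 (x(Q) = Q*(2*Q) = 2*Q**2)
B(R) = 1/(-162 + R)
49324 - B(x(v(2, 6))) = 49324 - 1/(-162 + 2*(1/(-2 + 6))**2) = 49324 - 1/(-162 + 2*(1/4)**2) = 49324 - 1/(-162 + 2*(1/16)) = 49324 - 1/(-162 + 1/8) = 49324 - 1/(-1295/8) = 49324 - 1*(-8/1295) = 49324 + 8/1295 = 63874588/1295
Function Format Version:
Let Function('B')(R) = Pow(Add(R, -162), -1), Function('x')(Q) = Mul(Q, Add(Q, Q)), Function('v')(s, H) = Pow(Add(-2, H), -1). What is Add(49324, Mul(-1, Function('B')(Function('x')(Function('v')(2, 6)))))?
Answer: Rational(63874588, 1295) ≈ 49324.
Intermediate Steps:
Function('x')(Q) = Mul(2, Pow(Q, 2)) (Function('x')(Q) = Mul(Q, Mul(2, Q)) = Mul(2, Pow(Q, 2)))
Function('B')(R) = Pow(Add(-162, R), -1)
Add(49324, Mul(-1, Function('B')(Function('x')(Function('v')(2, 6))))) = Add(49324, Mul(-1, Pow(Add(-162, Mul(2, Pow(Pow(Add(-2, 6), -1), 2))), -1))) = Add(49324, Mul(-1, Pow(Add(-162, Mul(2, Pow(Pow(4, -1), 2))), -1))) = Add(49324, Mul(-1, Pow(Add(-162, Mul(2, Pow(Rational(1, 4), 2))), -1))) = Add(49324, Mul(-1, Pow(Add(-162, Mul(2, Rational(1, 16))), -1))) = Add(49324, Mul(-1, Pow(Add(-162, Rational(1, 8)), -1))) = Add(49324, Mul(-1, Pow(Rational(-1295, 8), -1))) = Add(49324, Mul(-1, Rational(-8, 1295))) = Add(49324, Rational(8, 1295)) = Rational(63874588, 1295)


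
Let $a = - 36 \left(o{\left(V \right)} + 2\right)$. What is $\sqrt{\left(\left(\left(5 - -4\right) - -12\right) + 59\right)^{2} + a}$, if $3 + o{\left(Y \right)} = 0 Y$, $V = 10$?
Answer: $2 \sqrt{1609} \approx 80.225$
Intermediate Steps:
$o{\left(Y \right)} = -3$ ($o{\left(Y \right)} = -3 + 0 Y = -3 + 0 = -3$)
$a = 36$ ($a = - 36 \left(-3 + 2\right) = \left(-36\right) \left(-1\right) = 36$)
$\sqrt{\left(\left(\left(5 - -4\right) - -12\right) + 59\right)^{2} + a} = \sqrt{\left(\left(\left(5 - -4\right) - -12\right) + 59\right)^{2} + 36} = \sqrt{\left(\left(\left(5 + 4\right) + 12\right) + 59\right)^{2} + 36} = \sqrt{\left(\left(9 + 12\right) + 59\right)^{2} + 36} = \sqrt{\left(21 + 59\right)^{2} + 36} = \sqrt{80^{2} + 36} = \sqrt{6400 + 36} = \sqrt{6436} = 2 \sqrt{1609}$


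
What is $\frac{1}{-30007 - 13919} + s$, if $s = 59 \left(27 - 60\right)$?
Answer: $- \frac{85523923}{43926} \approx -1947.0$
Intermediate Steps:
$s = -1947$ ($s = 59 \left(-33\right) = -1947$)
$\frac{1}{-30007 - 13919} + s = \frac{1}{-30007 - 13919} - 1947 = \frac{1}{-43926} - 1947 = - \frac{1}{43926} - 1947 = - \frac{85523923}{43926}$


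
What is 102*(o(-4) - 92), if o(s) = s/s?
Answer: -9282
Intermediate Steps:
o(s) = 1
102*(o(-4) - 92) = 102*(1 - 92) = 102*(-91) = -9282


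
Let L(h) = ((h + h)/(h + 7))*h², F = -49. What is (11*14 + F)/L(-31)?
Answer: 1260/29791 ≈ 0.042295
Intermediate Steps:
L(h) = 2*h³/(7 + h) (L(h) = ((2*h)/(7 + h))*h² = (2*h/(7 + h))*h² = 2*h³/(7 + h))
(11*14 + F)/L(-31) = (11*14 - 49)/((2*(-31)³/(7 - 31))) = (154 - 49)/((2*(-29791)/(-24))) = 105/((2*(-29791)*(-1/24))) = 105/(29791/12) = 105*(12/29791) = 1260/29791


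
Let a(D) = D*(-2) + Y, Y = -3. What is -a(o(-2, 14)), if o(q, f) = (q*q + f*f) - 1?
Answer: 401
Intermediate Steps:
o(q, f) = -1 + f² + q² (o(q, f) = (q² + f²) - 1 = (f² + q²) - 1 = -1 + f² + q²)
a(D) = -3 - 2*D (a(D) = D*(-2) - 3 = -2*D - 3 = -3 - 2*D)
-a(o(-2, 14)) = -(-3 - 2*(-1 + 14² + (-2)²)) = -(-3 - 2*(-1 + 196 + 4)) = -(-3 - 2*199) = -(-3 - 398) = -1*(-401) = 401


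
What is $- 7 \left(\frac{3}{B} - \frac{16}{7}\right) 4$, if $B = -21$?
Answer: $68$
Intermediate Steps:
$- 7 \left(\frac{3}{B} - \frac{16}{7}\right) 4 = - 7 \left(\frac{3}{-21} - \frac{16}{7}\right) 4 = - 7 \left(3 \left(- \frac{1}{21}\right) - \frac{16}{7}\right) 4 = - 7 \left(- \frac{1}{7} - \frac{16}{7}\right) 4 = \left(-7\right) \left(- \frac{17}{7}\right) 4 = 17 \cdot 4 = 68$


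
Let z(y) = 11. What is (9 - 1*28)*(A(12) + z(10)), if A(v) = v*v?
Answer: -2945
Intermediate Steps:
A(v) = v²
(9 - 1*28)*(A(12) + z(10)) = (9 - 1*28)*(12² + 11) = (9 - 28)*(144 + 11) = -19*155 = -2945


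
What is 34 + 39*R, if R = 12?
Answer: 502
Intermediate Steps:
34 + 39*R = 34 + 39*12 = 34 + 468 = 502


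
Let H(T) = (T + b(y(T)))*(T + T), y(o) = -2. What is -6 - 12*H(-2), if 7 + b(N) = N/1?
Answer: -534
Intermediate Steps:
b(N) = -7 + N (b(N) = -7 + N/1 = -7 + N*1 = -7 + N)
H(T) = 2*T*(-9 + T) (H(T) = (T + (-7 - 2))*(T + T) = (T - 9)*(2*T) = (-9 + T)*(2*T) = 2*T*(-9 + T))
-6 - 12*H(-2) = -6 - 24*(-2)*(-9 - 2) = -6 - 24*(-2)*(-11) = -6 - 12*44 = -6 - 528 = -534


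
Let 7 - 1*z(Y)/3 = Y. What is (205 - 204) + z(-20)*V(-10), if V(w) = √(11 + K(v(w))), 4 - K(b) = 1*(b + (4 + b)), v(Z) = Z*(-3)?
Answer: 1 + 567*I ≈ 1.0 + 567.0*I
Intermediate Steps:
v(Z) = -3*Z
z(Y) = 21 - 3*Y
K(b) = -2*b (K(b) = 4 - (b + (4 + b)) = 4 - (4 + 2*b) = 4 + (-4 - 2*b) = -2*b)
V(w) = √(11 + 6*w) (V(w) = √(11 - (-6)*w) = √(11 + 6*w))
(205 - 204) + z(-20)*V(-10) = (205 - 204) + (21 - 3*(-20))*√(11 + 6*(-10)) = 1 + (21 + 60)*√(11 - 60) = 1 + 81*√(-49) = 1 + 81*(7*I) = 1 + 567*I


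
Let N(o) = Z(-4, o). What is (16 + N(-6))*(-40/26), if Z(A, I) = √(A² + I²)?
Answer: -320/13 - 40*√13/13 ≈ -35.709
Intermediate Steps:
N(o) = √(16 + o²) (N(o) = √((-4)² + o²) = √(16 + o²))
(16 + N(-6))*(-40/26) = (16 + √(16 + (-6)²))*(-40/26) = (16 + √(16 + 36))*(-40*1/26) = (16 + √52)*(-20/13) = (16 + 2*√13)*(-20/13) = -320/13 - 40*√13/13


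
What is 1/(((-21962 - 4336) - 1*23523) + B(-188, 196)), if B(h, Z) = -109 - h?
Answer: -1/49742 ≈ -2.0104e-5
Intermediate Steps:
1/(((-21962 - 4336) - 1*23523) + B(-188, 196)) = 1/(((-21962 - 4336) - 1*23523) + (-109 - 1*(-188))) = 1/((-26298 - 23523) + (-109 + 188)) = 1/(-49821 + 79) = 1/(-49742) = -1/49742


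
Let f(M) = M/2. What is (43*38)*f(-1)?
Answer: -817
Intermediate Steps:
f(M) = M/2 (f(M) = M*(1/2) = M/2)
(43*38)*f(-1) = (43*38)*((1/2)*(-1)) = 1634*(-1/2) = -817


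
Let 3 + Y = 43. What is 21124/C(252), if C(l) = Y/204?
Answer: 538662/5 ≈ 1.0773e+5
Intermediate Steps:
Y = 40 (Y = -3 + 43 = 40)
C(l) = 10/51 (C(l) = 40/204 = 40*(1/204) = 10/51)
21124/C(252) = 21124/(10/51) = 21124*(51/10) = 538662/5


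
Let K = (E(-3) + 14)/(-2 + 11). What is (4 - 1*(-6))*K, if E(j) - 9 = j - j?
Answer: 230/9 ≈ 25.556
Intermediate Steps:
E(j) = 9 (E(j) = 9 + (j - j) = 9 + 0 = 9)
K = 23/9 (K = (9 + 14)/(-2 + 11) = 23/9 ≈ 2.5556)
(4 - 1*(-6))*K = (4 - 1*(-6))*(23/9) = (4 + 6)*(23/9) = 10*(23/9) = 230/9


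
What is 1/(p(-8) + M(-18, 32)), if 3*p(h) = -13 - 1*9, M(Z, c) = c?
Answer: 3/74 ≈ 0.040541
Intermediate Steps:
p(h) = -22/3 (p(h) = (-13 - 1*9)/3 = (-13 - 9)/3 = (⅓)*(-22) = -22/3)
1/(p(-8) + M(-18, 32)) = 1/(-22/3 + 32) = 1/(74/3) = 3/74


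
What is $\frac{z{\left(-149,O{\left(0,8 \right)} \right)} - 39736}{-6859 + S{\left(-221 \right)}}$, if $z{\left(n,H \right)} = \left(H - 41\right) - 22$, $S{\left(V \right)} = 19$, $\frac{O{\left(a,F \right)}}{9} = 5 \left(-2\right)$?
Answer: $\frac{39889}{6840} \approx 5.8317$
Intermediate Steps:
$O{\left(a,F \right)} = -90$ ($O{\left(a,F \right)} = 9 \cdot 5 \left(-2\right) = 9 \left(-10\right) = -90$)
$z{\left(n,H \right)} = -63 + H$ ($z{\left(n,H \right)} = \left(-41 + H\right) - 22 = -63 + H$)
$\frac{z{\left(-149,O{\left(0,8 \right)} \right)} - 39736}{-6859 + S{\left(-221 \right)}} = \frac{\left(-63 - 90\right) - 39736}{-6859 + 19} = \frac{-153 - 39736}{-6840} = \left(-39889\right) \left(- \frac{1}{6840}\right) = \frac{39889}{6840}$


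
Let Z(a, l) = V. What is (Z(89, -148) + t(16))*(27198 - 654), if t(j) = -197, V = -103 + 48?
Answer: -6689088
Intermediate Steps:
V = -55
Z(a, l) = -55
(Z(89, -148) + t(16))*(27198 - 654) = (-55 - 197)*(27198 - 654) = -252*26544 = -6689088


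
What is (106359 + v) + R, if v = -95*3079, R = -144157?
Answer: -330303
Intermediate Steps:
v = -292505
(106359 + v) + R = (106359 - 292505) - 144157 = -186146 - 144157 = -330303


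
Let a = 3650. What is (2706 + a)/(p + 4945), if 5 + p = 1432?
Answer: 1589/1593 ≈ 0.99749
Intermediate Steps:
p = 1427 (p = -5 + 1432 = 1427)
(2706 + a)/(p + 4945) = (2706 + 3650)/(1427 + 4945) = 6356/6372 = 6356*(1/6372) = 1589/1593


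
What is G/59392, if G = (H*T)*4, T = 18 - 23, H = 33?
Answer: -165/14848 ≈ -0.011113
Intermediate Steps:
T = -5
G = -660 (G = (33*(-5))*4 = -165*4 = -660)
G/59392 = -660/59392 = -660*1/59392 = -165/14848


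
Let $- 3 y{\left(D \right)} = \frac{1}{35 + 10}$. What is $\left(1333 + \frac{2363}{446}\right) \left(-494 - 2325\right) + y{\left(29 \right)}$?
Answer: $- \frac{227152018211}{60210} \approx -3.7727 \cdot 10^{6}$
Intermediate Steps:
$y{\left(D \right)} = - \frac{1}{135}$ ($y{\left(D \right)} = - \frac{1}{3 \left(35 + 10\right)} = - \frac{1}{3 \cdot 45} = \left(- \frac{1}{3}\right) \frac{1}{45} = - \frac{1}{135}$)
$\left(1333 + \frac{2363}{446}\right) \left(-494 - 2325\right) + y{\left(29 \right)} = \left(1333 + \frac{2363}{446}\right) \left(-494 - 2325\right) - \frac{1}{135} = \left(1333 + 2363 \cdot \frac{1}{446}\right) \left(-2819\right) - \frac{1}{135} = \left(1333 + \frac{2363}{446}\right) \left(-2819\right) - \frac{1}{135} = \frac{596881}{446} \left(-2819\right) - \frac{1}{135} = - \frac{1682607539}{446} - \frac{1}{135} = - \frac{227152018211}{60210}$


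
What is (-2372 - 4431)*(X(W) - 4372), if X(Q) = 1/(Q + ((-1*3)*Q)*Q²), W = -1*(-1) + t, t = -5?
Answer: 5591623805/188 ≈ 2.9743e+7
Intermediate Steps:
W = -4 (W = -1*(-1) - 5 = 1 - 5 = -4)
X(Q) = 1/(Q - 3*Q³) (X(Q) = 1/(Q + (-3*Q)*Q²) = 1/(Q - 3*Q³))
(-2372 - 4431)*(X(W) - 4372) = (-2372 - 4431)*(-1/(-1*(-4) + 3*(-4)³) - 4372) = -6803*(-1/(4 + 3*(-64)) - 4372) = -6803*(-1/(4 - 192) - 4372) = -6803*(-1/(-188) - 4372) = -6803*(-1*(-1/188) - 4372) = -6803*(1/188 - 4372) = -6803*(-821935/188) = 5591623805/188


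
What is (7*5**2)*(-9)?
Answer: -1575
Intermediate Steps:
(7*5**2)*(-9) = (7*25)*(-9) = 175*(-9) = -1575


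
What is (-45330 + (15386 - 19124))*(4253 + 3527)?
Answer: -381749040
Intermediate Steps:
(-45330 + (15386 - 19124))*(4253 + 3527) = (-45330 - 3738)*7780 = -49068*7780 = -381749040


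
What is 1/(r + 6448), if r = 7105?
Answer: 1/13553 ≈ 7.3784e-5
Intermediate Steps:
1/(r + 6448) = 1/(7105 + 6448) = 1/13553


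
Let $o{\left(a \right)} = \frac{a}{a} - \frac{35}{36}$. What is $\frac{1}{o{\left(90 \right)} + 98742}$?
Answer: $\frac{36}{3554713} \approx 1.0127 \cdot 10^{-5}$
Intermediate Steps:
$o{\left(a \right)} = \frac{1}{36}$ ($o{\left(a \right)} = 1 - \frac{35}{36} = \frac{1}{36}$)
$\frac{1}{o{\left(90 \right)} + 98742} = \frac{1}{\frac{1}{36} + 98742} = \frac{1}{\frac{3554713}{36}} = \frac{36}{3554713}$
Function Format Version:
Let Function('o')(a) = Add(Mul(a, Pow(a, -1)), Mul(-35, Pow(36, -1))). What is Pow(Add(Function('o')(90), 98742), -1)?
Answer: Rational(36, 3554713) ≈ 1.0127e-5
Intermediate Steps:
Function('o')(a) = Rational(1, 36) (Function('o')(a) = Add(1, Mul(-35, Rational(1, 36))) = Add(1, Rational(-35, 36)) = Rational(1, 36))
Pow(Add(Function('o')(90), 98742), -1) = Pow(Add(Rational(1, 36), 98742), -1) = Pow(Rational(3554713, 36), -1) = Rational(36, 3554713)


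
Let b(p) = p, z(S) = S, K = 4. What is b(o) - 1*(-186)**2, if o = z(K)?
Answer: -34592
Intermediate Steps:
o = 4
b(o) - 1*(-186)**2 = 4 - 1*(-186)**2 = 4 - 1*34596 = 4 - 34596 = -34592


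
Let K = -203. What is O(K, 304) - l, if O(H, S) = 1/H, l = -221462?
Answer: 44956785/203 ≈ 2.2146e+5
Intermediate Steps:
O(K, 304) - l = 1/(-203) - 1*(-221462) = -1/203 + 221462 = 44956785/203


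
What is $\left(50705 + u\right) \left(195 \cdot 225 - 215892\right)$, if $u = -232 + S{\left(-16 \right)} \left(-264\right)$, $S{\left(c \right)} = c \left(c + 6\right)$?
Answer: $-1416215961$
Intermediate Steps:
$S{\left(c \right)} = c \left(6 + c\right)$
$u = -42472$ ($u = -232 + - 16 \left(6 - 16\right) \left(-264\right) = -232 + \left(-16\right) \left(-10\right) \left(-264\right) = -232 + 160 \left(-264\right) = -232 - 42240 = -42472$)
$\left(50705 + u\right) \left(195 \cdot 225 - 215892\right) = \left(50705 - 42472\right) \left(195 \cdot 225 - 215892\right) = 8233 \left(43875 - 215892\right) = 8233 \left(-172017\right) = -1416215961$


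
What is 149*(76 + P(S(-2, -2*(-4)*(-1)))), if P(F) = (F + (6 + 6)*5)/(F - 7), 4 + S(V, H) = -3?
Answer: 150639/14 ≈ 10760.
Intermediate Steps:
S(V, H) = -7 (S(V, H) = -4 - 3 = -7)
P(F) = (60 + F)/(-7 + F) (P(F) = (F + 12*5)/(-7 + F) = (F + 60)/(-7 + F) = (60 + F)/(-7 + F))
149*(76 + P(S(-2, -2*(-4)*(-1)))) = 149*(76 + (60 - 7)/(-7 - 7)) = 149*(76 + 53/(-14)) = 149*(76 - 1/14*53) = 149*(76 - 53/14) = 149*(1011/14) = 150639/14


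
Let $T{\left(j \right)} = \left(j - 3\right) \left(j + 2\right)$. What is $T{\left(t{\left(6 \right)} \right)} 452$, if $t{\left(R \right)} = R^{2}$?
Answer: $566808$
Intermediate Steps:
$T{\left(j \right)} = \left(-3 + j\right) \left(2 + j\right)$
$T{\left(t{\left(6 \right)} \right)} 452 = \left(-6 + \left(6^{2}\right)^{2} - 6^{2}\right) 452 = \left(-6 + 36^{2} - 36\right) 452 = \left(-6 + 1296 - 36\right) 452 = 1254 \cdot 452 = 566808$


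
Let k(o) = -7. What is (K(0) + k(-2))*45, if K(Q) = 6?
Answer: -45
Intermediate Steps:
(K(0) + k(-2))*45 = (6 - 7)*45 = -1*45 = -45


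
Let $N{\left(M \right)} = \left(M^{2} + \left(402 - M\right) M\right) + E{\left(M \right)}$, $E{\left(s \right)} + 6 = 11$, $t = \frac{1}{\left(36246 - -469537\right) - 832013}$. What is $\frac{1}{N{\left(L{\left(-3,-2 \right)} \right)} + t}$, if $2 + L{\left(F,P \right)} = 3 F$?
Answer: $- \frac{326230}{1440957911} \approx -0.0002264$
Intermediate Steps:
$L{\left(F,P \right)} = -2 + 3 F$
$t = - \frac{1}{326230}$ ($t = \frac{1}{\left(36246 + 469537\right) - 832013} = \frac{1}{505783 - 832013} = \frac{1}{-326230} = - \frac{1}{326230} \approx -3.0653 \cdot 10^{-6}$)
$E{\left(s \right)} = 5$ ($E{\left(s \right)} = -6 + 11 = 5$)
$N{\left(M \right)} = 5 + M^{2} + M \left(402 - M\right)$ ($N{\left(M \right)} = \left(M^{2} + \left(402 - M\right) M\right) + 5 = \left(M^{2} + M \left(402 - M\right)\right) + 5 = 5 + M^{2} + M \left(402 - M\right)$)
$\frac{1}{N{\left(L{\left(-3,-2 \right)} \right)} + t} = \frac{1}{\left(5 + 402 \left(-2 + 3 \left(-3\right)\right)\right) - \frac{1}{326230}} = \frac{1}{\left(5 + 402 \left(-2 - 9\right)\right) - \frac{1}{326230}} = \frac{1}{\left(5 + 402 \left(-11\right)\right) - \frac{1}{326230}} = \frac{1}{\left(5 - 4422\right) - \frac{1}{326230}} = \frac{1}{-4417 - \frac{1}{326230}} = \frac{1}{- \frac{1440957911}{326230}} = - \frac{326230}{1440957911}$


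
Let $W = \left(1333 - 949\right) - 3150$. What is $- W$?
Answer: $2766$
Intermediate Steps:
$W = -2766$ ($W = 384 - 3150 = -2766$)
$- W = \left(-1\right) \left(-2766\right) = 2766$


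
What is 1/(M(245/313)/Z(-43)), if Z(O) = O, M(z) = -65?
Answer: 43/65 ≈ 0.66154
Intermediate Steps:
1/(M(245/313)/Z(-43)) = 1/(-65/(-43)) = 1/(-65*(-1/43)) = 1/(65/43) = 43/65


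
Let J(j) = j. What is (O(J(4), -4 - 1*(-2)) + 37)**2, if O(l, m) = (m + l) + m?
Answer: 1369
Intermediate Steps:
O(l, m) = l + 2*m (O(l, m) = (l + m) + m = l + 2*m)
(O(J(4), -4 - 1*(-2)) + 37)**2 = ((4 + 2*(-4 - 1*(-2))) + 37)**2 = ((4 + 2*(-4 + 2)) + 37)**2 = ((4 + 2*(-2)) + 37)**2 = ((4 - 4) + 37)**2 = (0 + 37)**2 = 37**2 = 1369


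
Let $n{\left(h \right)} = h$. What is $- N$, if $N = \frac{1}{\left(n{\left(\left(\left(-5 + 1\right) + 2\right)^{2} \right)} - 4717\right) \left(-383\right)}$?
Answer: $- \frac{1}{1805079} \approx -5.5399 \cdot 10^{-7}$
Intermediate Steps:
$N = \frac{1}{1805079}$ ($N = \frac{1}{\left(\left(\left(-5 + 1\right) + 2\right)^{2} - 4717\right) \left(-383\right)} = \frac{1}{\left(-4 + 2\right)^{2} - 4717} \left(- \frac{1}{383}\right) = \frac{1}{\left(-2\right)^{2} - 4717} \left(- \frac{1}{383}\right) = \frac{1}{4 - 4717} \left(- \frac{1}{383}\right) = \frac{1}{-4713} \left(- \frac{1}{383}\right) = \left(- \frac{1}{4713}\right) \left(- \frac{1}{383}\right) = \frac{1}{1805079} \approx 5.5399 \cdot 10^{-7}$)
$- N = \left(-1\right) \frac{1}{1805079} = - \frac{1}{1805079}$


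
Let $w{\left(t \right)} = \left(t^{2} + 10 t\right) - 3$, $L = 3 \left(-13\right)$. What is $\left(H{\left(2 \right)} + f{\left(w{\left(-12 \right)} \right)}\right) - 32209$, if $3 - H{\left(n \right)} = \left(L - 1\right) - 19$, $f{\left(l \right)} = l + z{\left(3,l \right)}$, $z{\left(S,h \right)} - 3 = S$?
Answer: $-32120$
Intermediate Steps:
$L = -39$
$z{\left(S,h \right)} = 3 + S$
$w{\left(t \right)} = -3 + t^{2} + 10 t$
$f{\left(l \right)} = 6 + l$ ($f{\left(l \right)} = l + \left(3 + 3\right) = l + 6 = 6 + l$)
$H{\left(n \right)} = 62$ ($H{\left(n \right)} = 3 - \left(\left(-39 - 1\right) - 19\right) = 3 - \left(-40 - 19\right) = 3 - -59 = 3 + 59 = 62$)
$\left(H{\left(2 \right)} + f{\left(w{\left(-12 \right)} \right)}\right) - 32209 = \left(62 + \left(6 + \left(-3 + \left(-12\right)^{2} + 10 \left(-12\right)\right)\right)\right) - 32209 = \left(62 + \left(6 - -21\right)\right) - 32209 = \left(62 + \left(6 + 21\right)\right) - 32209 = \left(62 + 27\right) - 32209 = 89 - 32209 = -32120$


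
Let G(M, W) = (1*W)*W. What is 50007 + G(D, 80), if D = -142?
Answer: 56407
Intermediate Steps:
G(M, W) = W² (G(M, W) = W*W = W²)
50007 + G(D, 80) = 50007 + 80² = 50007 + 6400 = 56407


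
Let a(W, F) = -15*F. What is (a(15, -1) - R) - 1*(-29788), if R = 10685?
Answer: 19118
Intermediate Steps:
(a(15, -1) - R) - 1*(-29788) = (-15*(-1) - 1*10685) - 1*(-29788) = (15 - 10685) + 29788 = -10670 + 29788 = 19118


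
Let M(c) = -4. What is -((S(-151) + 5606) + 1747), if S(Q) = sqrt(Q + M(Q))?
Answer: -7353 - I*sqrt(155) ≈ -7353.0 - 12.45*I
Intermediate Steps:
S(Q) = sqrt(-4 + Q) (S(Q) = sqrt(Q - 4) = sqrt(-4 + Q))
-((S(-151) + 5606) + 1747) = -((sqrt(-4 - 151) + 5606) + 1747) = -((sqrt(-155) + 5606) + 1747) = -((I*sqrt(155) + 5606) + 1747) = -((5606 + I*sqrt(155)) + 1747) = -(7353 + I*sqrt(155)) = -7353 - I*sqrt(155)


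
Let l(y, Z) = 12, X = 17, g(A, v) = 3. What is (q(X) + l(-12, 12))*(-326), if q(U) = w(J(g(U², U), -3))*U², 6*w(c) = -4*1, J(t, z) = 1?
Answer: 176692/3 ≈ 58897.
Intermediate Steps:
w(c) = -⅔ (w(c) = (-4*1)/6 = (⅙)*(-4) = -⅔)
q(U) = -2*U²/3
(q(X) + l(-12, 12))*(-326) = (-⅔*17² + 12)*(-326) = (-⅔*289 + 12)*(-326) = (-578/3 + 12)*(-326) = -542/3*(-326) = 176692/3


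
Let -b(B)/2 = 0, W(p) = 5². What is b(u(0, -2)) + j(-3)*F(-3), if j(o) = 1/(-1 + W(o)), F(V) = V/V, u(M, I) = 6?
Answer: 1/24 ≈ 0.041667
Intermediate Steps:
W(p) = 25
b(B) = 0 (b(B) = -2*0 = 0)
F(V) = 1
j(o) = 1/24 (j(o) = 1/(-1 + 25) = 1/24)
b(u(0, -2)) + j(-3)*F(-3) = 0 + (1/24)*1 = 0 + 1/24 = 1/24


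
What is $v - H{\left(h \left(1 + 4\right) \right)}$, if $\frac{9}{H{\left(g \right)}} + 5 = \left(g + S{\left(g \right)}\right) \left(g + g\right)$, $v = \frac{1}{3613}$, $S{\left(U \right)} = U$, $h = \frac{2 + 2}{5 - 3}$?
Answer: $- \frac{32122}{1427135} \approx -0.022508$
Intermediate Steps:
$h = 2$ ($h = \frac{4}{2} = 4 \cdot \frac{1}{2} = 2$)
$v = \frac{1}{3613} \approx 0.00027678$
$H{\left(g \right)} = \frac{9}{-5 + 4 g^{2}}$ ($H{\left(g \right)} = \frac{9}{-5 + \left(g + g\right) \left(g + g\right)} = \frac{9}{-5 + 2 g 2 g} = \frac{9}{-5 + 4 g^{2}}$)
$v - H{\left(h \left(1 + 4\right) \right)} = \frac{1}{3613} - \frac{9}{-5 + 4 \left(2 \left(1 + 4\right)\right)^{2}} = \frac{1}{3613} - \frac{9}{-5 + 4 \left(2 \cdot 5\right)^{2}} = \frac{1}{3613} - \frac{9}{-5 + 4 \cdot 10^{2}} = \frac{1}{3613} - \frac{9}{-5 + 4 \cdot 100} = \frac{1}{3613} - \frac{9}{-5 + 400} = \frac{1}{3613} - \frac{9}{395} = - \frac{32122}{1427135}$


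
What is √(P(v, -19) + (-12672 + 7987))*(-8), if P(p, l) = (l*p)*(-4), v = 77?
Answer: -8*√1167 ≈ -273.29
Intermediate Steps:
P(p, l) = -4*l*p
√(P(v, -19) + (-12672 + 7987))*(-8) = √(-4*(-19)*77 + (-12672 + 7987))*(-8) = √(5852 - 4685)*(-8) = √1167*(-8) = -8*√1167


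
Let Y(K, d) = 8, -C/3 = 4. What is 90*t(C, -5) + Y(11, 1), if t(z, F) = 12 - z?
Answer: 2168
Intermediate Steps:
C = -12 (C = -3*4 = -12)
90*t(C, -5) + Y(11, 1) = 90*(12 - 1*(-12)) + 8 = 90*(12 + 12) + 8 = 90*24 + 8 = 2160 + 8 = 2168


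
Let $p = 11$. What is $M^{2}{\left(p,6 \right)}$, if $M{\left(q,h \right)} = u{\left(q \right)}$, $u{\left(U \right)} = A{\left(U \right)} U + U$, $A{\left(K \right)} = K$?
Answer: $17424$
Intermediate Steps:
$u{\left(U \right)} = U + U^{2}$ ($u{\left(U \right)} = U U + U = U^{2} + U = U + U^{2}$)
$M{\left(q,h \right)} = q \left(1 + q\right)$
$M^{2}{\left(p,6 \right)} = \left(11 \left(1 + 11\right)\right)^{2} = \left(11 \cdot 12\right)^{2} = 132^{2} = 17424$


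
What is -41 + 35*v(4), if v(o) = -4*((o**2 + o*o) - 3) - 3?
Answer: -4206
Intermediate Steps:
v(o) = 9 - 8*o**2 (v(o) = -4*((o**2 + o**2) - 3) - 3 = -4*(2*o**2 - 3) - 3 = -4*(-3 + 2*o**2) - 3 = (12 - 8*o**2) - 3 = 9 - 8*o**2)
-41 + 35*v(4) = -41 + 35*(9 - 8*4**2) = -41 + 35*(9 - 8*16) = -41 + 35*(9 - 128) = -41 + 35*(-119) = -41 - 4165 = -4206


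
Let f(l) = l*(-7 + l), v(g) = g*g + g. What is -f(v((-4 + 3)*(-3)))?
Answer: -60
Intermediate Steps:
v(g) = g + g**2 (v(g) = g**2 + g = g + g**2)
-f(v((-4 + 3)*(-3))) = -((-4 + 3)*(-3))*(1 + (-4 + 3)*(-3))*(-7 + ((-4 + 3)*(-3))*(1 + (-4 + 3)*(-3))) = -(-1*(-3))*(1 - 1*(-3))*(-7 + (-1*(-3))*(1 - 1*(-3))) = -3*(1 + 3)*(-7 + 3*(1 + 3)) = -3*4*(-7 + 3*4) = -12*(-7 + 12) = -12*5 = -1*60 = -60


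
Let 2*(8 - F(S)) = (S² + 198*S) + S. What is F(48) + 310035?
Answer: 304115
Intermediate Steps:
F(S) = 8 - 199*S/2 - S²/2 (F(S) = 8 - ((S² + 198*S) + S)/2 = 8 - (S² + 199*S)/2 = 8 + (-199*S/2 - S²/2) = 8 - 199*S/2 - S²/2)
F(48) + 310035 = (8 - 199/2*48 - ½*48²) + 310035 = (8 - 4776 - ½*2304) + 310035 = (8 - 4776 - 1152) + 310035 = -5920 + 310035 = 304115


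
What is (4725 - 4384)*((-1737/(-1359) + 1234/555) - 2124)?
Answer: -60598554511/83805 ≈ -7.2309e+5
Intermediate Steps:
(4725 - 4384)*((-1737/(-1359) + 1234/555) - 2124) = 341*((-1737*(-1/1359) + 1234*(1/555)) - 2124) = 341*((193/151 + 1234/555) - 2124) = 341*(293449/83805 - 2124) = 341*(-177708371/83805) = -60598554511/83805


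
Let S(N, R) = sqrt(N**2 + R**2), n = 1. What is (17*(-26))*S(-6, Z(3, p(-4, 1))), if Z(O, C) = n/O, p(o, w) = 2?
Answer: -2210*sqrt(13)/3 ≈ -2656.1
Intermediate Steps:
Z(O, C) = 1/O
(17*(-26))*S(-6, Z(3, p(-4, 1))) = (17*(-26))*sqrt((-6)**2 + (1/3)**2) = -442*sqrt(36 + (1/3)**2) = -442*sqrt(36 + 1/9) = -2210*sqrt(13)/3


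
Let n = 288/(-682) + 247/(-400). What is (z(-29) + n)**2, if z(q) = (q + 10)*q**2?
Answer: 4750993685773340329/18604960000 ≈ 2.5536e+8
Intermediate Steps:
n = -141827/136400 (n = 288*(-1/682) + 247*(-1/400) = -144/341 - 247/400 = -141827/136400 ≈ -1.0398)
z(q) = q**2*(10 + q) (z(q) = (10 + q)*q**2 = q**2*(10 + q))
(z(-29) + n)**2 = ((-29)**2*(10 - 29) - 141827/136400)**2 = (841*(-19) - 141827/136400)**2 = (-15979 - 141827/136400)**2 = (-2179677427/136400)**2 = 4750993685773340329/18604960000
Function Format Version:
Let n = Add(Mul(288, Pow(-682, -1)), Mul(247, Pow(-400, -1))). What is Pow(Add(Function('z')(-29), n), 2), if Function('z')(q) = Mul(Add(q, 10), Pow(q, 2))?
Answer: Rational(4750993685773340329, 18604960000) ≈ 2.5536e+8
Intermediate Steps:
n = Rational(-141827, 136400) (n = Add(Mul(288, Rational(-1, 682)), Mul(247, Rational(-1, 400))) = Add(Rational(-144, 341), Rational(-247, 400)) = Rational(-141827, 136400) ≈ -1.0398)
Function('z')(q) = Mul(Pow(q, 2), Add(10, q)) (Function('z')(q) = Mul(Add(10, q), Pow(q, 2)) = Mul(Pow(q, 2), Add(10, q)))
Pow(Add(Function('z')(-29), n), 2) = Pow(Add(Mul(Pow(-29, 2), Add(10, -29)), Rational(-141827, 136400)), 2) = Pow(Add(Mul(841, -19), Rational(-141827, 136400)), 2) = Pow(Add(-15979, Rational(-141827, 136400)), 2) = Pow(Rational(-2179677427, 136400), 2) = Rational(4750993685773340329, 18604960000)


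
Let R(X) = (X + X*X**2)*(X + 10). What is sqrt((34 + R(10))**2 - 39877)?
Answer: sqrt(409374879) ≈ 20233.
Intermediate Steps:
R(X) = (10 + X)*(X + X**3) (R(X) = (X + X**3)*(10 + X) = (10 + X)*(X + X**3))
sqrt((34 + R(10))**2 - 39877) = sqrt((34 + 10*(10 + 10 + 10**3 + 10*10**2))**2 - 39877) = sqrt((34 + 10*(10 + 10 + 1000 + 10*100))**2 - 39877) = sqrt((34 + 10*(10 + 10 + 1000 + 1000))**2 - 39877) = sqrt((34 + 10*2020)**2 - 39877) = sqrt((34 + 20200)**2 - 39877) = sqrt(20234**2 - 39877) = sqrt(409414756 - 39877) = sqrt(409374879)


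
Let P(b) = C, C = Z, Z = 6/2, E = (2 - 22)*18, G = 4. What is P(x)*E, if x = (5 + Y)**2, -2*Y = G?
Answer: -1080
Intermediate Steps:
Y = -2 (Y = -1/2*4 = -2)
E = -360 (E = -20*18 = -360)
x = 9 (x = (5 - 2)**2 = 3**2 = 9)
Z = 3 (Z = 6*(1/2) = 3)
C = 3
P(b) = 3
P(x)*E = 3*(-360) = -1080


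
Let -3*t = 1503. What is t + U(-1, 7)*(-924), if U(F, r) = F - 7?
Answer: 6891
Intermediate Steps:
t = -501 (t = -1/3*1503 = -501)
U(F, r) = -7 + F
t + U(-1, 7)*(-924) = -501 + (-7 - 1)*(-924) = -501 - 8*(-924) = -501 + 7392 = 6891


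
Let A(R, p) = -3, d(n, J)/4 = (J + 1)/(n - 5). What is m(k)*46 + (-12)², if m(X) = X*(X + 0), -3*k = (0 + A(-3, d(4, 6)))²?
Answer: 558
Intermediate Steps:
d(n, J) = 4*(1 + J)/(-5 + n) (d(n, J) = 4*((J + 1)/(n - 5)) = 4*((1 + J)/(-5 + n)) = 4*(1 + J)/(-5 + n))
k = -3 (k = -(0 - 3)²/3 = -⅓*(-3)² = -⅓*9 = -3)
m(X) = X² (m(X) = X*X = X²)
m(k)*46 + (-12)² = (-3)²*46 + (-12)² = 9*46 + 144 = 414 + 144 = 558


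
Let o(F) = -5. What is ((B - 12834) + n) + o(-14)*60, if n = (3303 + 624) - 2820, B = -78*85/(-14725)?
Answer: -35418189/2945 ≈ -12027.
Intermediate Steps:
B = 1326/2945 (B = -6630*(-1/14725) = 1326/2945 ≈ 0.45025)
n = 1107 (n = 3927 - 2820 = 1107)
((B - 12834) + n) + o(-14)*60 = ((1326/2945 - 12834) + 1107) - 5*60 = (-37794804/2945 + 1107) - 300 = -34534689/2945 - 300 = -35418189/2945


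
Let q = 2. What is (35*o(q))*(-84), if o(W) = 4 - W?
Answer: -5880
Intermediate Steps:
(35*o(q))*(-84) = (35*(4 - 1*2))*(-84) = (35*(4 - 2))*(-84) = (35*2)*(-84) = 70*(-84) = -5880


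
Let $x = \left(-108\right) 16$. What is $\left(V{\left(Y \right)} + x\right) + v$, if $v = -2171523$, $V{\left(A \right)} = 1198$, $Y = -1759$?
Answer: $-2172053$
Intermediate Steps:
$x = -1728$
$\left(V{\left(Y \right)} + x\right) + v = \left(1198 - 1728\right) - 2171523 = -530 - 2171523 = -2172053$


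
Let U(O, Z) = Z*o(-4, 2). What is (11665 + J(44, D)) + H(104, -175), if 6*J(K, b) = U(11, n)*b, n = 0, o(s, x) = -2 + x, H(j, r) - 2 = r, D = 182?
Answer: 11492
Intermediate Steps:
H(j, r) = 2 + r
U(O, Z) = 0 (U(O, Z) = Z*(-2 + 2) = Z*0 = 0)
J(K, b) = 0 (J(K, b) = (0*b)/6 = (⅙)*0 = 0)
(11665 + J(44, D)) + H(104, -175) = (11665 + 0) + (2 - 175) = 11665 - 173 = 11492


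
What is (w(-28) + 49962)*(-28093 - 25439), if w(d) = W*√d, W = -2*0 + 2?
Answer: -2674565784 - 214128*I*√7 ≈ -2.6746e+9 - 5.6653e+5*I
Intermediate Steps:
W = 2 (W = 0 + 2 = 2)
w(d) = 2*√d
(w(-28) + 49962)*(-28093 - 25439) = (2*√(-28) + 49962)*(-28093 - 25439) = (2*(2*I*√7) + 49962)*(-53532) = (4*I*√7 + 49962)*(-53532) = (49962 + 4*I*√7)*(-53532) = -2674565784 - 214128*I*√7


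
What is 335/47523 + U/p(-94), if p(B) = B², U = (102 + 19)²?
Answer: 698744303/419913228 ≈ 1.6640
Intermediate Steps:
U = 14641 (U = 121² = 14641)
335/47523 + U/p(-94) = 335/47523 + 14641/((-94)²) = 335*(1/47523) + 14641/8836 = 335/47523 + 14641*(1/8836) = 335/47523 + 14641/8836 = 698744303/419913228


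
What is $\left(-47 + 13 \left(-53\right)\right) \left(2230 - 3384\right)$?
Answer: $849344$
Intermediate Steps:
$\left(-47 + 13 \left(-53\right)\right) \left(2230 - 3384\right) = \left(-47 - 689\right) \left(-1154\right) = \left(-736\right) \left(-1154\right) = 849344$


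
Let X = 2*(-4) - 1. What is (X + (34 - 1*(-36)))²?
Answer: 3721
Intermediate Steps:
X = -9 (X = -8 - 1 = -9)
(X + (34 - 1*(-36)))² = (-9 + (34 - 1*(-36)))² = (-9 + (34 + 36))² = (-9 + 70)² = 61² = 3721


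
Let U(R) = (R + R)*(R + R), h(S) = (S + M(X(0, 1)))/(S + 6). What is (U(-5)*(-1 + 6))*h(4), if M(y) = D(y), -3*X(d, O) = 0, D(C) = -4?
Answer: 0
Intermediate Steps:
X(d, O) = 0 (X(d, O) = -1/3*0 = 0)
M(y) = -4
h(S) = (-4 + S)/(6 + S) (h(S) = (S - 4)/(S + 6) = (-4 + S)/(6 + S))
U(R) = 4*R**2 (U(R) = (2*R)*(2*R) = 4*R**2)
(U(-5)*(-1 + 6))*h(4) = ((4*(-5)**2)*(-1 + 6))*((-4 + 4)/(6 + 4)) = ((4*25)*5)*(0/10) = (100*5)*((1/10)*0) = 500*0 = 0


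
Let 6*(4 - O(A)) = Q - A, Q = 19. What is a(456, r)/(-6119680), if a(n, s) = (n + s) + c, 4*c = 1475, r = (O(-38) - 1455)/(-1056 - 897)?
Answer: -6448789/47806940160 ≈ -0.00013489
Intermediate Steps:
O(A) = 5/6 + A/6 (O(A) = 4 - (19 - A)/6 = 4 + (-19/6 + A/6) = 5/6 + A/6)
r = 2921/3906 (r = ((5/6 + (1/6)*(-38)) - 1455)/(-1056 - 897) = ((5/6 - 19/3) - 1455)/(-1953) = (-11/2 - 1455)*(-1/1953) = -2921/2*(-1/1953) = 2921/3906 ≈ 0.74782)
c = 1475/4 (c = (1/4)*1475 = 1475/4 ≈ 368.75)
a(n, s) = 1475/4 + n + s (a(n, s) = (n + s) + 1475/4 = 1475/4 + n + s)
a(456, r)/(-6119680) = (1475/4 + 456 + 2921/3906)/(-6119680) = (6448789/7812)*(-1/6119680) = -6448789/47806940160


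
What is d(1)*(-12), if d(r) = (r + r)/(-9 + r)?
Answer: 3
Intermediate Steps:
d(r) = 2*r/(-9 + r) (d(r) = (2*r)/(-9 + r) = 2*r/(-9 + r))
d(1)*(-12) = (2*1/(-9 + 1))*(-12) = (2*1/(-8))*(-12) = (2*1*(-⅛))*(-12) = -¼*(-12) = 3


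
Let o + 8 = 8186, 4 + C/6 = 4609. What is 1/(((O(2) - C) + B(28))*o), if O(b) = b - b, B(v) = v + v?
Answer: -1/225500172 ≈ -4.4346e-9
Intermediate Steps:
C = 27630 (C = -24 + 6*4609 = -24 + 27654 = 27630)
o = 8178 (o = -8 + 8186 = 8178)
B(v) = 2*v
O(b) = 0
1/(((O(2) - C) + B(28))*o) = 1/(((0 - 1*27630) + 2*28)*8178) = (1/8178)/((0 - 27630) + 56) = (1/8178)/(-27630 + 56) = (1/8178)/(-27574) = -1/27574*1/8178 = -1/225500172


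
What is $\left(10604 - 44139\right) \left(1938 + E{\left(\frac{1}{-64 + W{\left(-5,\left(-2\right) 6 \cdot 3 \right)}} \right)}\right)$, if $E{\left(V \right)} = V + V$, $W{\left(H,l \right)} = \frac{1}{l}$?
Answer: $- \frac{29960289726}{461} \approx -6.499 \cdot 10^{7}$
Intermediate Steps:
$E{\left(V \right)} = 2 V$
$\left(10604 - 44139\right) \left(1938 + E{\left(\frac{1}{-64 + W{\left(-5,\left(-2\right) 6 \cdot 3 \right)}} \right)}\right) = \left(10604 - 44139\right) \left(1938 + \frac{2}{-64 + \frac{1}{\left(-2\right) 6 \cdot 3}}\right) = - 33535 \left(1938 + \frac{2}{-64 + \frac{1}{\left(-12\right) 3}}\right) = - 33535 \left(1938 + \frac{2}{-64 + \frac{1}{-36}}\right) = - 33535 \left(1938 + \frac{2}{-64 - \frac{1}{36}}\right) = - 33535 \left(1938 + \frac{2}{- \frac{2305}{36}}\right) = - 33535 \left(1938 + 2 \left(- \frac{36}{2305}\right)\right) = - 33535 \left(1938 - \frac{72}{2305}\right) = \left(-33535\right) \frac{4467018}{2305} = - \frac{29960289726}{461}$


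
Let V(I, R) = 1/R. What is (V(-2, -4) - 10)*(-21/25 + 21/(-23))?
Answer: 10332/575 ≈ 17.969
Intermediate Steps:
(V(-2, -4) - 10)*(-21/25 + 21/(-23)) = (1/(-4) - 10)*(-21/25 + 21/(-23)) = (-1/4 - 10)*(-21*1/25 + 21*(-1/23)) = -41*(-21/25 - 21/23)/4 = -41/4*(-1008/575) = 10332/575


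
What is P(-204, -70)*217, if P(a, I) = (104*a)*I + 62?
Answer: 322284494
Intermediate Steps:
P(a, I) = 62 + 104*I*a (P(a, I) = 104*I*a + 62 = 62 + 104*I*a)
P(-204, -70)*217 = (62 + 104*(-70)*(-204))*217 = (62 + 1485120)*217 = 1485182*217 = 322284494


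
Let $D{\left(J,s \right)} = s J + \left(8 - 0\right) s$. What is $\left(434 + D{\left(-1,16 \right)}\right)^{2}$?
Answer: $298116$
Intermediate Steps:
$D{\left(J,s \right)} = 8 s + J s$ ($D{\left(J,s \right)} = J s + \left(8 + 0\right) s = J s + 8 s = 8 s + J s$)
$\left(434 + D{\left(-1,16 \right)}\right)^{2} = \left(434 + 16 \left(8 - 1\right)\right)^{2} = \left(434 + 16 \cdot 7\right)^{2} = \left(434 + 112\right)^{2} = 546^{2} = 298116$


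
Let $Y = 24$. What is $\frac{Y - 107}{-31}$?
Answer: $\frac{83}{31} \approx 2.6774$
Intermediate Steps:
$\frac{Y - 107}{-31} = \frac{24 - 107}{-31} = \left(-83\right) \left(- \frac{1}{31}\right) = \frac{83}{31}$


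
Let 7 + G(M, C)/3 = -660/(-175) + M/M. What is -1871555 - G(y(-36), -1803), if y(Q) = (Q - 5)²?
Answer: -65504191/35 ≈ -1.8715e+6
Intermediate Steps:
y(Q) = (-5 + Q)²
G(M, C) = -234/35 (G(M, C) = -21 + 3*(-660/(-175) + M/M) = -21 + 3*(-660*(-1/175) + 1) = -21 + 3*(132/35 + 1) = -21 + 3*(167/35) = -21 + 501/35 = -234/35)
-1871555 - G(y(-36), -1803) = -1871555 - 1*(-234/35) = -1871555 + 234/35 = -65504191/35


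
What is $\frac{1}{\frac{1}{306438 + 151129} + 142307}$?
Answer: $\frac{457567}{65114987070} \approx 7.0271 \cdot 10^{-6}$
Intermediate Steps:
$\frac{1}{\frac{1}{306438 + 151129} + 142307} = \frac{1}{\frac{1}{457567} + 142307} = \frac{1}{\frac{65114987070}{457567}} = \frac{457567}{65114987070}$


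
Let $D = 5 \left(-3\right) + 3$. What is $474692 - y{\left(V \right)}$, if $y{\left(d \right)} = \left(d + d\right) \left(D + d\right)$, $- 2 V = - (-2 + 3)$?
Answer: $\frac{949407}{2} \approx 4.747 \cdot 10^{5}$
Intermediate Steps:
$V = \frac{1}{2}$ ($V = - \frac{\left(-1\right) \left(-2 + 3\right)}{2} = - \frac{\left(-1\right) 1}{2} = \left(- \frac{1}{2}\right) \left(-1\right) = \frac{1}{2} \approx 0.5$)
$D = -12$ ($D = -15 + 3 = -12$)
$y{\left(d \right)} = 2 d \left(-12 + d\right)$ ($y{\left(d \right)} = \left(d + d\right) \left(-12 + d\right) = 2 d \left(-12 + d\right)$)
$474692 - y{\left(V \right)} = 474692 - 2 \cdot \frac{1}{2} \left(-12 + \frac{1}{2}\right) = 474692 - 2 \cdot \frac{1}{2} \left(- \frac{23}{2}\right) = 474692 - - \frac{23}{2} = 474692 + \frac{23}{2} = \frac{949407}{2}$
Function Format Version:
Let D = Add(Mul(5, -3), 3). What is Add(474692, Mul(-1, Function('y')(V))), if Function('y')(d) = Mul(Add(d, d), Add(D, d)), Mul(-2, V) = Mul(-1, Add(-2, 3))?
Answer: Rational(949407, 2) ≈ 4.7470e+5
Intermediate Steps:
V = Rational(1, 2) (V = Mul(Rational(-1, 2), Mul(-1, Add(-2, 3))) = Mul(Rational(-1, 2), Mul(-1, 1)) = Mul(Rational(-1, 2), -1) = Rational(1, 2) ≈ 0.50000)
D = -12 (D = Add(-15, 3) = -12)
Function('y')(d) = Mul(2, d, Add(-12, d)) (Function('y')(d) = Mul(Add(d, d), Add(-12, d)) = Mul(Mul(2, d), Add(-12, d)) = Mul(2, d, Add(-12, d)))
Add(474692, Mul(-1, Function('y')(V))) = Add(474692, Mul(-1, Mul(2, Rational(1, 2), Add(-12, Rational(1, 2))))) = Add(474692, Mul(-1, Mul(2, Rational(1, 2), Rational(-23, 2)))) = Add(474692, Mul(-1, Rational(-23, 2))) = Add(474692, Rational(23, 2)) = Rational(949407, 2)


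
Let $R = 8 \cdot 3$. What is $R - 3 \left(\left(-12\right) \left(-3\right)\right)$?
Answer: $-84$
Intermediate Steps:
$R = 24$
$R - 3 \left(\left(-12\right) \left(-3\right)\right) = 24 - 3 \left(\left(-12\right) \left(-3\right)\right) = 24 - 108 = -84$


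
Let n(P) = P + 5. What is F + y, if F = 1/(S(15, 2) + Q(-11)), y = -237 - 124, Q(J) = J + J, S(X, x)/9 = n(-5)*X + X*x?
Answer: -89527/248 ≈ -361.00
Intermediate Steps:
n(P) = 5 + P
S(X, x) = 9*X*x (S(X, x) = 9*((5 - 5)*X + X*x) = 9*(0*X + X*x) = 9*(0 + X*x) = 9*(X*x) = 9*X*x)
Q(J) = 2*J
y = -361
F = 1/248 (F = 1/(9*15*2 + 2*(-11)) = 1/(270 - 22) = 1/248 ≈ 0.0040323)
F + y = 1/248 - 361 = -89527/248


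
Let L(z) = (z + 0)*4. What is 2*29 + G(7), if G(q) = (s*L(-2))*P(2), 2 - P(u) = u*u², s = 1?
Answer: 106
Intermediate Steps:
P(u) = 2 - u³ (P(u) = 2 - u*u² = 2 - u³)
L(z) = 4*z (L(z) = z*4 = 4*z)
G(q) = 48 (G(q) = (1*(4*(-2)))*(2 - 1*2³) = (1*(-8))*(2 - 1*8) = -8*(2 - 8) = -8*(-6) = 48)
2*29 + G(7) = 2*29 + 48 = 58 + 48 = 106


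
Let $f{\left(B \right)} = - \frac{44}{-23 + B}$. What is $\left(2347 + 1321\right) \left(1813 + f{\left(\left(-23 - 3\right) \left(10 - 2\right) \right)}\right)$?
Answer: $\frac{19952348}{3} \approx 6.6508 \cdot 10^{6}$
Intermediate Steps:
$\left(2347 + 1321\right) \left(1813 + f{\left(\left(-23 - 3\right) \left(10 - 2\right) \right)}\right) = \left(2347 + 1321\right) \left(1813 - \frac{44}{-23 + \left(-23 - 3\right) \left(10 - 2\right)}\right) = 3668 \left(1813 - \frac{44}{-23 - 208}\right) = 3668 \left(1813 - \frac{44}{-231}\right) = 3668 \left(1813 - - \frac{4}{21}\right) = 3668 \left(1813 + \frac{4}{21}\right) = 3668 \cdot \frac{38077}{21} = \frac{19952348}{3}$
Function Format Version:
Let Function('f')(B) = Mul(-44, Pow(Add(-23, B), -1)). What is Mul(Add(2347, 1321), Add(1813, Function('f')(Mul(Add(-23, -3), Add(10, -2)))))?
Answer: Rational(19952348, 3) ≈ 6.6508e+6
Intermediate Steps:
Mul(Add(2347, 1321), Add(1813, Function('f')(Mul(Add(-23, -3), Add(10, -2))))) = Mul(Add(2347, 1321), Add(1813, Mul(-44, Pow(Add(-23, Mul(Add(-23, -3), Add(10, -2))), -1)))) = Mul(3668, Add(1813, Mul(-44, Pow(Add(-23, Mul(-26, 8)), -1)))) = Mul(3668, Add(1813, Mul(-44, Pow(Add(-23, -208), -1)))) = Mul(3668, Add(1813, Mul(-44, Pow(-231, -1)))) = Mul(3668, Add(1813, Mul(-44, Rational(-1, 231)))) = Mul(3668, Add(1813, Rational(4, 21))) = Mul(3668, Rational(38077, 21)) = Rational(19952348, 3)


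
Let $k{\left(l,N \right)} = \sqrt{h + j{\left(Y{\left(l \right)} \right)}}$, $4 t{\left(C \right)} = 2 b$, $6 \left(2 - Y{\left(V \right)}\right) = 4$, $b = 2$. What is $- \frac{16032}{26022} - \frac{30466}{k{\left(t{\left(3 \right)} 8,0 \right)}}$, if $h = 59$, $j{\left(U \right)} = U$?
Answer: $- \frac{2672}{4337} - \frac{30466 \sqrt{543}}{181} \approx -3922.9$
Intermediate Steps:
$Y{\left(V \right)} = \frac{4}{3}$ ($Y{\left(V \right)} = 2 - \frac{2}{3} = \frac{4}{3}$)
$t{\left(C \right)} = 1$ ($t{\left(C \right)} = \frac{2 \cdot 2}{4} = \frac{1}{4} \cdot 4 = 1$)
$k{\left(l,N \right)} = \frac{\sqrt{543}}{3}$ ($k{\left(l,N \right)} = \sqrt{59 + \frac{4}{3}} = \sqrt{\frac{181}{3}} = \frac{\sqrt{543}}{3}$)
$- \frac{16032}{26022} - \frac{30466}{k{\left(t{\left(3 \right)} 8,0 \right)}} = - \frac{16032}{26022} - \frac{30466}{\frac{1}{3} \sqrt{543}} = \left(-16032\right) \frac{1}{26022} - 30466 \frac{\sqrt{543}}{181} = - \frac{2672}{4337} - \frac{30466 \sqrt{543}}{181}$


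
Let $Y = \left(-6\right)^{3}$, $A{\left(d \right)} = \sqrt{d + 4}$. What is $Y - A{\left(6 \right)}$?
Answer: $-216 - \sqrt{10} \approx -219.16$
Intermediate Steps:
$A{\left(d \right)} = \sqrt{4 + d}$
$Y = -216$
$Y - A{\left(6 \right)} = -216 - \sqrt{4 + 6} = -216 - \sqrt{10}$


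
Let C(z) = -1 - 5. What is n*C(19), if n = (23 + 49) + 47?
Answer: -714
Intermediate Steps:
C(z) = -6
n = 119 (n = 72 + 47 = 119)
n*C(19) = 119*(-6) = -714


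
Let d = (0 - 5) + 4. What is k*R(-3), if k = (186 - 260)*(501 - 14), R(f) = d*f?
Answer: -108114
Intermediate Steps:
d = -1 (d = -5 + 4 = -1)
R(f) = -f
k = -36038 (k = -74*487 = -36038)
k*R(-3) = -(-36038)*(-3) = -36038*3 = -108114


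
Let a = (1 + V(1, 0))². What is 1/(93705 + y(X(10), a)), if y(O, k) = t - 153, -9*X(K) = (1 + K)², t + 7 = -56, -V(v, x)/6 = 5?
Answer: 1/93489 ≈ 1.0696e-5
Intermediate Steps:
V(v, x) = -30 (V(v, x) = -6*5 = -30)
t = -63 (t = -7 - 56 = -63)
X(K) = -(1 + K)²/9
a = 841 (a = (1 - 30)² = (-29)² = 841)
y(O, k) = -216 (y(O, k) = -63 - 153 = -216)
1/(93705 + y(X(10), a)) = 1/(93705 - 216) = 1/93489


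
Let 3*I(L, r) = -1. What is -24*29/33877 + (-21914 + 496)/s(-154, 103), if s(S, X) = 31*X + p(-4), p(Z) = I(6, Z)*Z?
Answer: -2183402526/324643291 ≈ -6.7255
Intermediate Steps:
I(L, r) = -1/3 (I(L, r) = (1/3)*(-1) = -1/3)
p(Z) = -Z/3
s(S, X) = 4/3 + 31*X (s(S, X) = 31*X - 1/3*(-4) = 31*X + 4/3 = 4/3 + 31*X)
-24*29/33877 + (-21914 + 496)/s(-154, 103) = -24*29/33877 + (-21914 + 496)/(4/3 + 31*103) = -696*1/33877 - 21418/(4/3 + 3193) = -696/33877 - 21418/9583/3 = -696/33877 - 21418*3/9583 = -696/33877 - 64254/9583 = -2183402526/324643291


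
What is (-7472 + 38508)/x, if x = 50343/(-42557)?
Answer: -1320799052/50343 ≈ -26236.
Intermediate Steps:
x = -50343/42557 (x = 50343*(-1/42557) = -50343/42557 ≈ -1.1830)
(-7472 + 38508)/x = (-7472 + 38508)/(-50343/42557) = 31036*(-42557/50343) = -1320799052/50343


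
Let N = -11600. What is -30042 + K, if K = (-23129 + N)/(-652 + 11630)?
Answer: -329835805/10978 ≈ -30045.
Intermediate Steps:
K = -34729/10978 (K = (-23129 - 11600)/(-652 + 11630) = -34729/10978 ≈ -3.1635)
-30042 + K = -30042 - 34729/10978 = -329835805/10978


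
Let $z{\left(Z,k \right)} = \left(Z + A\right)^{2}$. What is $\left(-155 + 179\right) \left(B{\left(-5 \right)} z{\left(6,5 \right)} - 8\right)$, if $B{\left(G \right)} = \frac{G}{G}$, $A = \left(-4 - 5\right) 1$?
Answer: $24$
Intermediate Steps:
$A = -9$ ($A = \left(-9\right) 1 = -9$)
$z{\left(Z,k \right)} = \left(-9 + Z\right)^{2}$ ($z{\left(Z,k \right)} = \left(Z - 9\right)^{2} = \left(-9 + Z\right)^{2}$)
$B{\left(G \right)} = 1$
$\left(-155 + 179\right) \left(B{\left(-5 \right)} z{\left(6,5 \right)} - 8\right) = \left(-155 + 179\right) \left(1 \left(-9 + 6\right)^{2} - 8\right) = 24 \left(1 \left(-3\right)^{2} - 8\right) = 24 \left(1 \cdot 9 - 8\right) = 24 \left(9 - 8\right) = 24 \cdot 1 = 24$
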